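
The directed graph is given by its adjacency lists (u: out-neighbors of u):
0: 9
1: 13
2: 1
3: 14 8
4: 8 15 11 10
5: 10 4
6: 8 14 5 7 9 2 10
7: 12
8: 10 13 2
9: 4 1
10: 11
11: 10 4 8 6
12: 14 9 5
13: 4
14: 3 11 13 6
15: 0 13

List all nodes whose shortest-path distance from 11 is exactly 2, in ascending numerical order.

Level 0: 11
Level 1: 4, 6, 8, 10
Level 2: 2, 5, 7, 9, 13, 14, 15
Level 3: 0, 1, 3, 12

2, 5, 7, 9, 13, 14, 15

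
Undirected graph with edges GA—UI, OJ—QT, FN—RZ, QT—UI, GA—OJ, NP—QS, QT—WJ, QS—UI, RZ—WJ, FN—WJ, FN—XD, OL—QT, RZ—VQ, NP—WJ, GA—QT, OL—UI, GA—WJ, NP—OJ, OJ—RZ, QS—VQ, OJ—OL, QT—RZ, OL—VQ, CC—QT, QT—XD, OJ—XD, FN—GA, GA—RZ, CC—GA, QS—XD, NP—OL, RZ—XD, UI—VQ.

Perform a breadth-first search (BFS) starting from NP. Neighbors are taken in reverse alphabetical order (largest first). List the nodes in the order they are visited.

Visit NP; enqueue WJ, QS, OL, OJ → queue [WJ, QS, OL, OJ]
Visit WJ; enqueue RZ, QT, GA, FN → queue [QS, OL, OJ, RZ, QT, GA, FN]
Visit QS; enqueue XD, VQ, UI → queue [OL, OJ, RZ, QT, GA, FN, XD, VQ, UI]
Visit OL → queue [OJ, RZ, QT, GA, FN, XD, VQ, UI]
Visit OJ → queue [RZ, QT, GA, FN, XD, VQ, UI]
Visit RZ → queue [QT, GA, FN, XD, VQ, UI]
Visit QT; enqueue CC → queue [GA, FN, XD, VQ, UI, CC]
Visit GA → queue [FN, XD, VQ, UI, CC]
Visit FN → queue [XD, VQ, UI, CC]
Visit XD → queue [VQ, UI, CC]
Visit VQ → queue [UI, CC]
Visit UI → queue [CC]
Visit CC → queue []

NP, WJ, QS, OL, OJ, RZ, QT, GA, FN, XD, VQ, UI, CC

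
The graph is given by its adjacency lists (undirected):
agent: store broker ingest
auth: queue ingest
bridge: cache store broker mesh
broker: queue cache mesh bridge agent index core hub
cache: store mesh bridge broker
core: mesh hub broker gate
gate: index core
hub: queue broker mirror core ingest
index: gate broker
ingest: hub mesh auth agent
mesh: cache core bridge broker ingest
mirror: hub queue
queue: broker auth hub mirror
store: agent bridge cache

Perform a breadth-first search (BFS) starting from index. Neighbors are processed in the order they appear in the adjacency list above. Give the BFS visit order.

index gate broker core queue cache mesh bridge agent hub auth mirror store ingest

Visit index; enqueue gate, broker → queue [gate, broker]
Visit gate; enqueue core → queue [broker, core]
Visit broker; enqueue queue, cache, mesh, bridge, agent, hub → queue [core, queue, cache, mesh, bridge, agent, hub]
Visit core → queue [queue, cache, mesh, bridge, agent, hub]
Visit queue; enqueue auth, mirror → queue [cache, mesh, bridge, agent, hub, auth, mirror]
Visit cache; enqueue store → queue [mesh, bridge, agent, hub, auth, mirror, store]
Visit mesh; enqueue ingest → queue [bridge, agent, hub, auth, mirror, store, ingest]
Visit bridge → queue [agent, hub, auth, mirror, store, ingest]
Visit agent → queue [hub, auth, mirror, store, ingest]
Visit hub → queue [auth, mirror, store, ingest]
Visit auth → queue [mirror, store, ingest]
Visit mirror → queue [store, ingest]
Visit store → queue [ingest]
Visit ingest → queue []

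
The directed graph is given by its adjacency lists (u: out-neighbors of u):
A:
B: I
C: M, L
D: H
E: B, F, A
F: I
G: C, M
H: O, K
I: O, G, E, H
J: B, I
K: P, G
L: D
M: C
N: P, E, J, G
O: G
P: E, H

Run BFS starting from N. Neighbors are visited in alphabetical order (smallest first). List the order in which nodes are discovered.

N, E, G, J, P, A, B, F, C, M, I, H, L, O, K, D

Visit N; enqueue E, G, J, P → queue [E, G, J, P]
Visit E; enqueue A, B, F → queue [G, J, P, A, B, F]
Visit G; enqueue C, M → queue [J, P, A, B, F, C, M]
Visit J; enqueue I → queue [P, A, B, F, C, M, I]
Visit P; enqueue H → queue [A, B, F, C, M, I, H]
Visit A → queue [B, F, C, M, I, H]
Visit B → queue [F, C, M, I, H]
Visit F → queue [C, M, I, H]
Visit C; enqueue L → queue [M, I, H, L]
Visit M → queue [I, H, L]
Visit I; enqueue O → queue [H, L, O]
Visit H; enqueue K → queue [L, O, K]
Visit L; enqueue D → queue [O, K, D]
Visit O → queue [K, D]
Visit K → queue [D]
Visit D → queue []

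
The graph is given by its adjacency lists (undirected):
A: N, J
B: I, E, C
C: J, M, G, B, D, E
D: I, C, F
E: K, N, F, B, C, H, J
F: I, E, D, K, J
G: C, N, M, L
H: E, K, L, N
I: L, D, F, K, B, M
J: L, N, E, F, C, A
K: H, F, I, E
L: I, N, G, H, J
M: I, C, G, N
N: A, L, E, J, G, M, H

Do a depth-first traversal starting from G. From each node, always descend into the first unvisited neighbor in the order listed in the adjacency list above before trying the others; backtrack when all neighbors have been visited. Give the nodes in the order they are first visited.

G -> C -> J -> L -> I -> D -> F -> E -> K -> H -> N -> A -> M -> B

Visit G
G → C
C → J
J → L
L → I
I → D
D → F
F → E
E → K
K → H
H → N
N → A
N → M
E → B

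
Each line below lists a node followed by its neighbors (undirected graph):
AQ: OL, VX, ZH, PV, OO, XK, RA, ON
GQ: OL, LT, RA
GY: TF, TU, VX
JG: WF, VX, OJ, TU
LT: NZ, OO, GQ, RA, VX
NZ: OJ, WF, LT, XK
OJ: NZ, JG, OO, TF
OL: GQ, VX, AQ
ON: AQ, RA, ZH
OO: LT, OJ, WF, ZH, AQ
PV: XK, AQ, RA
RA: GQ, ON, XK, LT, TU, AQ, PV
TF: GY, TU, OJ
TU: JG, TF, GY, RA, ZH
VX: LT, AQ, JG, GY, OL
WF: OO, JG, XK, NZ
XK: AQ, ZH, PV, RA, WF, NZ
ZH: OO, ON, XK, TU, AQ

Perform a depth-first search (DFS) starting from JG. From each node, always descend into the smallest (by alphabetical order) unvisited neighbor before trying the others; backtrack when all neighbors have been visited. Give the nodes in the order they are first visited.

Visit JG
JG → OJ
OJ → NZ
NZ → LT
LT → GQ
GQ → OL
OL → AQ
AQ → ON
ON → RA
RA → PV
PV → XK
XK → WF
WF → OO
OO → ZH
ZH → TU
TU → GY
GY → TF
GY → VX

JG OJ NZ LT GQ OL AQ ON RA PV XK WF OO ZH TU GY TF VX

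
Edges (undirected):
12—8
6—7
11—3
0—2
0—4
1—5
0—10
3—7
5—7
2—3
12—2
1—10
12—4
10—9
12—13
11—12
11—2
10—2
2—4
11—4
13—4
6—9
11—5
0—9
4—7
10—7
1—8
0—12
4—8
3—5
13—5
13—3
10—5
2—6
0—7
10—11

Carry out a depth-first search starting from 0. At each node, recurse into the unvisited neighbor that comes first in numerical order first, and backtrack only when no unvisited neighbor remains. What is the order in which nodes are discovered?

0 → 2 → 3 → 5 → 1 → 8 → 4 → 7 → 6 → 9 → 10 → 11 → 12 → 13

Visit 0
0 → 2
2 → 3
3 → 5
5 → 1
1 → 8
8 → 4
4 → 7
7 → 6
6 → 9
9 → 10
10 → 11
11 → 12
12 → 13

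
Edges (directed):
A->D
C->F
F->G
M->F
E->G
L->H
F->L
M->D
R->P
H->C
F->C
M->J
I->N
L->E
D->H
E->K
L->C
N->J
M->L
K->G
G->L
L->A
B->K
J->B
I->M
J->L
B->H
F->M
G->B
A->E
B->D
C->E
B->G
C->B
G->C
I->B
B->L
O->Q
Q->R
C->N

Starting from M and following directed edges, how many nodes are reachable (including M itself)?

BFS from M visits: M, L, J, F, D, H, E, C, A, B, G, K, N
Reachable nodes: 13 of 18 total.

13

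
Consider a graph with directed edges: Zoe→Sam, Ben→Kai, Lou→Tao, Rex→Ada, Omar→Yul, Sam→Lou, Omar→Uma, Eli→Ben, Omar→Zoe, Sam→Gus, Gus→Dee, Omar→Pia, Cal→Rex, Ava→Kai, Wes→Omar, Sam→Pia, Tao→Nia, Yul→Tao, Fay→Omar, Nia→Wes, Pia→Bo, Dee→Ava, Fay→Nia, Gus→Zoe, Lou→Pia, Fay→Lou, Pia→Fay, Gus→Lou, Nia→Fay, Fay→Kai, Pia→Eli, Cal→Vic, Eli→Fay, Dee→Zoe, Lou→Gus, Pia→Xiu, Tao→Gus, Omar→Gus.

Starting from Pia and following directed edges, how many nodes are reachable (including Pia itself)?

19

BFS from Pia visits: Pia, Bo, Eli, Fay, Xiu, Ben, Kai, Lou, Nia, Omar, Gus, Tao, Wes, Uma, Yul, Zoe, Dee, Sam, Ava
Reachable nodes: 19 of 23 total.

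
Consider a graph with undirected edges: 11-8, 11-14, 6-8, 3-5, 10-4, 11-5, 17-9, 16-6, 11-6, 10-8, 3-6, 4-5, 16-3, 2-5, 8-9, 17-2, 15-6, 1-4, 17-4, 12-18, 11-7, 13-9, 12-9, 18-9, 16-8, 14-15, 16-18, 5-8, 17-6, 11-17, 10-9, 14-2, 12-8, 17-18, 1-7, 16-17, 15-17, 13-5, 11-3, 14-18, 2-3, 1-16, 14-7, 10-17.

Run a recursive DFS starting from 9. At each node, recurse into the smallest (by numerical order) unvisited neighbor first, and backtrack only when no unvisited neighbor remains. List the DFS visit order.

9 8 5 2 3 6 11 7 1 4 10 17 15 14 18 12 16 13

Visit 9
9 → 8
8 → 5
5 → 2
2 → 3
3 → 6
6 → 11
11 → 7
7 → 1
1 → 4
4 → 10
10 → 17
17 → 15
15 → 14
14 → 18
18 → 12
18 → 16
5 → 13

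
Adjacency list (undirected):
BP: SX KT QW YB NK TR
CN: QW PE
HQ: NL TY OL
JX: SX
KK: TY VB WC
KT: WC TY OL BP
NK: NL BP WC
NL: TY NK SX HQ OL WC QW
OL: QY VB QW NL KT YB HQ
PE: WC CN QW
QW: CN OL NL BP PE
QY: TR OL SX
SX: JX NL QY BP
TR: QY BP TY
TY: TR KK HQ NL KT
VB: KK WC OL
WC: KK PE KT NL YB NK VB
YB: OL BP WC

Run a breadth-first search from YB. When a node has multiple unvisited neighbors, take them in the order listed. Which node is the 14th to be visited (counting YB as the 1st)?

KK

Visit YB; enqueue OL, BP, WC → queue [OL, BP, WC]
Visit OL; enqueue QY, VB, QW, NL, KT, HQ → queue [BP, WC, QY, VB, QW, NL, KT, HQ]
Visit BP; enqueue SX, NK, TR → queue [WC, QY, VB, QW, NL, KT, HQ, SX, NK, TR]
Visit WC; enqueue KK, PE → queue [QY, VB, QW, NL, KT, HQ, SX, NK, TR, KK, PE]
Visit QY → queue [VB, QW, NL, KT, HQ, SX, NK, TR, KK, PE]
Visit VB → queue [QW, NL, KT, HQ, SX, NK, TR, KK, PE]
Visit QW; enqueue CN → queue [NL, KT, HQ, SX, NK, TR, KK, PE, CN]
Visit NL; enqueue TY → queue [KT, HQ, SX, NK, TR, KK, PE, CN, TY]
Visit KT → queue [HQ, SX, NK, TR, KK, PE, CN, TY]
Visit HQ → queue [SX, NK, TR, KK, PE, CN, TY]
Visit SX; enqueue JX → queue [NK, TR, KK, PE, CN, TY, JX]
Visit NK → queue [TR, KK, PE, CN, TY, JX]
Visit TR → queue [KK, PE, CN, TY, JX]
Visit KK → queue [PE, CN, TY, JX]
Visit PE → queue [CN, TY, JX]
Visit CN → queue [TY, JX]
Visit TY → queue [JX]
Visit JX → queue []

Visit order: YB, OL, BP, WC, QY, VB, QW, NL, KT, HQ, SX, NK, TR, KK, PE, CN, TY, JX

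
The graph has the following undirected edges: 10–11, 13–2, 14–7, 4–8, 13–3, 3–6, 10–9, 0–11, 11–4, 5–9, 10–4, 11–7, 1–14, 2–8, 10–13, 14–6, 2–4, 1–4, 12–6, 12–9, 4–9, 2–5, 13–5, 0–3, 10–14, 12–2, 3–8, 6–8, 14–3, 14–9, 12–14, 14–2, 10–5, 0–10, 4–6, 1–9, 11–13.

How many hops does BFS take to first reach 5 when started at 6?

Level 0: 6
Level 1: 3, 4, 8, 12, 14
Level 2: 0, 1, 2, 7, 9, 10, 11, 13
Level 3: 5
5 first appears at level 3.

3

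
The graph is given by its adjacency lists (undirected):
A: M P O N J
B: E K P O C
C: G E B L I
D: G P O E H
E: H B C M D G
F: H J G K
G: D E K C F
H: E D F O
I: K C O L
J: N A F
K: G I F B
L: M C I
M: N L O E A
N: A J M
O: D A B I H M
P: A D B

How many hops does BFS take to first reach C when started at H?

Level 0: H
Level 1: D, E, F, O
Level 2: A, B, C, G, I, J, K, M, P
Level 3: L, N
C first appears at level 2.

2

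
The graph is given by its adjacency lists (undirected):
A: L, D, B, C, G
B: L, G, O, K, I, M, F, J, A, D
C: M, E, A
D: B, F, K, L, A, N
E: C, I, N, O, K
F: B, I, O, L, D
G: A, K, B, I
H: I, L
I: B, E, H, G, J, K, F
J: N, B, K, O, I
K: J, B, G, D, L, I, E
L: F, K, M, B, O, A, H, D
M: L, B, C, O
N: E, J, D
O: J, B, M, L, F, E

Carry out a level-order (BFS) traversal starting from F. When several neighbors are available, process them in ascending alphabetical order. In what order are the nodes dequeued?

F → B → D → I → L → O → A → G → J → K → M → N → E → H → C

Visit F; enqueue B, D, I, L, O → queue [B, D, I, L, O]
Visit B; enqueue A, G, J, K, M → queue [D, I, L, O, A, G, J, K, M]
Visit D; enqueue N → queue [I, L, O, A, G, J, K, M, N]
Visit I; enqueue E, H → queue [L, O, A, G, J, K, M, N, E, H]
Visit L → queue [O, A, G, J, K, M, N, E, H]
Visit O → queue [A, G, J, K, M, N, E, H]
Visit A; enqueue C → queue [G, J, K, M, N, E, H, C]
Visit G → queue [J, K, M, N, E, H, C]
Visit J → queue [K, M, N, E, H, C]
Visit K → queue [M, N, E, H, C]
Visit M → queue [N, E, H, C]
Visit N → queue [E, H, C]
Visit E → queue [H, C]
Visit H → queue [C]
Visit C → queue []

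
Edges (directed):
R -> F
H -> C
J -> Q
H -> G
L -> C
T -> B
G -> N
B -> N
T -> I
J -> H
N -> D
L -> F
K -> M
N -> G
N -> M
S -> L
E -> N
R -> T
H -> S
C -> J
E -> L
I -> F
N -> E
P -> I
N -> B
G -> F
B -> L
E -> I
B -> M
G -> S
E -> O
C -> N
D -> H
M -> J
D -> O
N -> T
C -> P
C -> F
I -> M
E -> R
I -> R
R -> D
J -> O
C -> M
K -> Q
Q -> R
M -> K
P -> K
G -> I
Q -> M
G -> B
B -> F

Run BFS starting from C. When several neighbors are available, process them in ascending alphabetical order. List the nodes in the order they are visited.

Visit C; enqueue F, J, M, N, P → queue [F, J, M, N, P]
Visit F → queue [J, M, N, P]
Visit J; enqueue H, O, Q → queue [M, N, P, H, O, Q]
Visit M; enqueue K → queue [N, P, H, O, Q, K]
Visit N; enqueue B, D, E, G, T → queue [P, H, O, Q, K, B, D, E, G, T]
Visit P; enqueue I → queue [H, O, Q, K, B, D, E, G, T, I]
Visit H; enqueue S → queue [O, Q, K, B, D, E, G, T, I, S]
Visit O → queue [Q, K, B, D, E, G, T, I, S]
Visit Q; enqueue R → queue [K, B, D, E, G, T, I, S, R]
Visit K → queue [B, D, E, G, T, I, S, R]
Visit B; enqueue L → queue [D, E, G, T, I, S, R, L]
Visit D → queue [E, G, T, I, S, R, L]
Visit E → queue [G, T, I, S, R, L]
Visit G → queue [T, I, S, R, L]
Visit T → queue [I, S, R, L]
Visit I → queue [S, R, L]
Visit S → queue [R, L]
Visit R → queue [L]
Visit L → queue []

C, F, J, M, N, P, H, O, Q, K, B, D, E, G, T, I, S, R, L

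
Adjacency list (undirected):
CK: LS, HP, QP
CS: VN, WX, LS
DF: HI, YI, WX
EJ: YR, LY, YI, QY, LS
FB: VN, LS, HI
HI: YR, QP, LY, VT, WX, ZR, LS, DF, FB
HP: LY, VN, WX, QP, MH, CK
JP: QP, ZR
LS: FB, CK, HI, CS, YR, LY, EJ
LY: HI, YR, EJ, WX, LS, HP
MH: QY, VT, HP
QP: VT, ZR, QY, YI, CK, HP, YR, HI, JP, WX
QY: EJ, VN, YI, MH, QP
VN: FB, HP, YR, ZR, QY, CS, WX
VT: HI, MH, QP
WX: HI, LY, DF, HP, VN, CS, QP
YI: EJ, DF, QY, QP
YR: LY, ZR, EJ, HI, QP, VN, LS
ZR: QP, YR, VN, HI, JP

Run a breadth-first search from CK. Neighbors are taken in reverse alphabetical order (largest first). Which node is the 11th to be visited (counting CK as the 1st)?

JP

Visit CK; enqueue QP, LS, HP → queue [QP, LS, HP]
Visit QP; enqueue ZR, YR, YI, WX, VT, QY, JP, HI → queue [LS, HP, ZR, YR, YI, WX, VT, QY, JP, HI]
Visit LS; enqueue LY, FB, EJ, CS → queue [HP, ZR, YR, YI, WX, VT, QY, JP, HI, LY, FB, EJ, CS]
Visit HP; enqueue VN, MH → queue [ZR, YR, YI, WX, VT, QY, JP, HI, LY, FB, EJ, CS, VN, MH]
Visit ZR → queue [YR, YI, WX, VT, QY, JP, HI, LY, FB, EJ, CS, VN, MH]
Visit YR → queue [YI, WX, VT, QY, JP, HI, LY, FB, EJ, CS, VN, MH]
Visit YI; enqueue DF → queue [WX, VT, QY, JP, HI, LY, FB, EJ, CS, VN, MH, DF]
Visit WX → queue [VT, QY, JP, HI, LY, FB, EJ, CS, VN, MH, DF]
Visit VT → queue [QY, JP, HI, LY, FB, EJ, CS, VN, MH, DF]
Visit QY → queue [JP, HI, LY, FB, EJ, CS, VN, MH, DF]
Visit JP → queue [HI, LY, FB, EJ, CS, VN, MH, DF]
Visit HI → queue [LY, FB, EJ, CS, VN, MH, DF]
Visit LY → queue [FB, EJ, CS, VN, MH, DF]
Visit FB → queue [EJ, CS, VN, MH, DF]
Visit EJ → queue [CS, VN, MH, DF]
Visit CS → queue [VN, MH, DF]
Visit VN → queue [MH, DF]
Visit MH → queue [DF]
Visit DF → queue []

Visit order: CK, QP, LS, HP, ZR, YR, YI, WX, VT, QY, JP, HI, LY, FB, EJ, CS, VN, MH, DF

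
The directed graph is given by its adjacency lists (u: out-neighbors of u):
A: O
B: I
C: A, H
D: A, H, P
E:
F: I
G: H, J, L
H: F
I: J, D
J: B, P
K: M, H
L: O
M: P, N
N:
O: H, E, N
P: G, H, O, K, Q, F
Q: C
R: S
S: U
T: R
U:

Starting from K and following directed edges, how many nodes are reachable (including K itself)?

17

BFS from K visits: K, H, M, F, N, P, I, G, O, Q, D, J, L, E, C, A, B
Reachable nodes: 17 of 21 total.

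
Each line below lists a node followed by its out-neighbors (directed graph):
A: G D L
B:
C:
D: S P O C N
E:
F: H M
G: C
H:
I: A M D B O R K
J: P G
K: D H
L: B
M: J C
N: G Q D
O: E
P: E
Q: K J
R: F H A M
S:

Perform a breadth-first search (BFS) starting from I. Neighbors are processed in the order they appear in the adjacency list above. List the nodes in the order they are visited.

I -> A -> M -> D -> B -> O -> R -> K -> G -> L -> J -> C -> S -> P -> N -> E -> F -> H -> Q

Visit I; enqueue A, M, D, B, O, R, K → queue [A, M, D, B, O, R, K]
Visit A; enqueue G, L → queue [M, D, B, O, R, K, G, L]
Visit M; enqueue J, C → queue [D, B, O, R, K, G, L, J, C]
Visit D; enqueue S, P, N → queue [B, O, R, K, G, L, J, C, S, P, N]
Visit B → queue [O, R, K, G, L, J, C, S, P, N]
Visit O; enqueue E → queue [R, K, G, L, J, C, S, P, N, E]
Visit R; enqueue F, H → queue [K, G, L, J, C, S, P, N, E, F, H]
Visit K → queue [G, L, J, C, S, P, N, E, F, H]
Visit G → queue [L, J, C, S, P, N, E, F, H]
Visit L → queue [J, C, S, P, N, E, F, H]
Visit J → queue [C, S, P, N, E, F, H]
Visit C → queue [S, P, N, E, F, H]
Visit S → queue [P, N, E, F, H]
Visit P → queue [N, E, F, H]
Visit N; enqueue Q → queue [E, F, H, Q]
Visit E → queue [F, H, Q]
Visit F → queue [H, Q]
Visit H → queue [Q]
Visit Q → queue []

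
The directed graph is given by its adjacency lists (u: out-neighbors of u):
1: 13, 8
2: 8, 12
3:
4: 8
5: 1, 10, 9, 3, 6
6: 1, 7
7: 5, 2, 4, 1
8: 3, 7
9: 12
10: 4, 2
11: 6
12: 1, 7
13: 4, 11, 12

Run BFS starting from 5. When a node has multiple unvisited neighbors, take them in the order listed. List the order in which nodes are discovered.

Visit 5; enqueue 1, 10, 9, 3, 6 → queue [1, 10, 9, 3, 6]
Visit 1; enqueue 13, 8 → queue [10, 9, 3, 6, 13, 8]
Visit 10; enqueue 4, 2 → queue [9, 3, 6, 13, 8, 4, 2]
Visit 9; enqueue 12 → queue [3, 6, 13, 8, 4, 2, 12]
Visit 3 → queue [6, 13, 8, 4, 2, 12]
Visit 6; enqueue 7 → queue [13, 8, 4, 2, 12, 7]
Visit 13; enqueue 11 → queue [8, 4, 2, 12, 7, 11]
Visit 8 → queue [4, 2, 12, 7, 11]
Visit 4 → queue [2, 12, 7, 11]
Visit 2 → queue [12, 7, 11]
Visit 12 → queue [7, 11]
Visit 7 → queue [11]
Visit 11 → queue []

5 -> 1 -> 10 -> 9 -> 3 -> 6 -> 13 -> 8 -> 4 -> 2 -> 12 -> 7 -> 11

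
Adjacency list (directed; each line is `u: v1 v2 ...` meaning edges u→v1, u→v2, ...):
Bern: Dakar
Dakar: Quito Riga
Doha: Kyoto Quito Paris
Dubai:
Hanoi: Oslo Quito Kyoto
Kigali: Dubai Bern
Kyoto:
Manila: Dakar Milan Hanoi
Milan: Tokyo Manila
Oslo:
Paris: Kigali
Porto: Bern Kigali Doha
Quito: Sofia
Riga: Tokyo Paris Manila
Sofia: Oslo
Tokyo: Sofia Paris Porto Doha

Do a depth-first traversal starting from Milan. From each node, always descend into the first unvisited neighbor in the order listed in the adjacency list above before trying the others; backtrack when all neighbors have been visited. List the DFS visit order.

Visit Milan
Milan → Tokyo
Tokyo → Sofia
Sofia → Oslo
Tokyo → Paris
Paris → Kigali
Kigali → Dubai
Kigali → Bern
Bern → Dakar
Dakar → Quito
Dakar → Riga
Riga → Manila
Manila → Hanoi
Hanoi → Kyoto
Tokyo → Porto
Porto → Doha

Milan -> Tokyo -> Sofia -> Oslo -> Paris -> Kigali -> Dubai -> Bern -> Dakar -> Quito -> Riga -> Manila -> Hanoi -> Kyoto -> Porto -> Doha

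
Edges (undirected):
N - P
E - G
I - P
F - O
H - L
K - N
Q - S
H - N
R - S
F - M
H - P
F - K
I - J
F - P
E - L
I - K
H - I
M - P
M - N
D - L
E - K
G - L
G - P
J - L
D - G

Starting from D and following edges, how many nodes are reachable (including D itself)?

BFS from D visits: D, G, L, E, P, H, J, K, F, I, M, N, O
Reachable nodes: 13 of 16 total.

13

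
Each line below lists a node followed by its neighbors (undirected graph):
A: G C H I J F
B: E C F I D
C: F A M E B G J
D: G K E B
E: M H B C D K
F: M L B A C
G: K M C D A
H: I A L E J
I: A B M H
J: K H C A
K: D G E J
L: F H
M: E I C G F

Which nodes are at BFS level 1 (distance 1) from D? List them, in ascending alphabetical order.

Level 0: D
Level 1: B, E, G, K
Level 2: A, C, F, H, I, J, M
Level 3: L

B, E, G, K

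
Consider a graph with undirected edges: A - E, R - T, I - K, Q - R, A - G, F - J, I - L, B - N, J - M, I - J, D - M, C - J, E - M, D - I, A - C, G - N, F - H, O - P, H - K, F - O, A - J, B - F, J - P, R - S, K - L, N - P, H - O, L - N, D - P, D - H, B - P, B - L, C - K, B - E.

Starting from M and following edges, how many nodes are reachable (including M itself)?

BFS from M visits: M, D, E, J, H, I, P, A, B, C, F, K, O, L, N, G
Reachable nodes: 16 of 20 total.

16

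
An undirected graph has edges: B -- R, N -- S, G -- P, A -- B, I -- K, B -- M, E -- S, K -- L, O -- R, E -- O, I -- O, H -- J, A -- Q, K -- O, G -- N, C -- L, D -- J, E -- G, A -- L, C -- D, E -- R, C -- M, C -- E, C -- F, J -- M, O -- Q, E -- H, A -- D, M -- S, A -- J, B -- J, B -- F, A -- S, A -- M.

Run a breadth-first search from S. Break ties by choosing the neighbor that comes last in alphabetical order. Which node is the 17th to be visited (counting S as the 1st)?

F

Visit S; enqueue N, M, E, A → queue [N, M, E, A]
Visit N; enqueue G → queue [M, E, A, G]
Visit M; enqueue J, C, B → queue [E, A, G, J, C, B]
Visit E; enqueue R, O, H → queue [A, G, J, C, B, R, O, H]
Visit A; enqueue Q, L, D → queue [G, J, C, B, R, O, H, Q, L, D]
Visit G; enqueue P → queue [J, C, B, R, O, H, Q, L, D, P]
Visit J → queue [C, B, R, O, H, Q, L, D, P]
Visit C; enqueue F → queue [B, R, O, H, Q, L, D, P, F]
Visit B → queue [R, O, H, Q, L, D, P, F]
Visit R → queue [O, H, Q, L, D, P, F]
Visit O; enqueue K, I → queue [H, Q, L, D, P, F, K, I]
Visit H → queue [Q, L, D, P, F, K, I]
Visit Q → queue [L, D, P, F, K, I]
Visit L → queue [D, P, F, K, I]
Visit D → queue [P, F, K, I]
Visit P → queue [F, K, I]
Visit F → queue [K, I]
Visit K → queue [I]
Visit I → queue []

Visit order: S, N, M, E, A, G, J, C, B, R, O, H, Q, L, D, P, F, K, I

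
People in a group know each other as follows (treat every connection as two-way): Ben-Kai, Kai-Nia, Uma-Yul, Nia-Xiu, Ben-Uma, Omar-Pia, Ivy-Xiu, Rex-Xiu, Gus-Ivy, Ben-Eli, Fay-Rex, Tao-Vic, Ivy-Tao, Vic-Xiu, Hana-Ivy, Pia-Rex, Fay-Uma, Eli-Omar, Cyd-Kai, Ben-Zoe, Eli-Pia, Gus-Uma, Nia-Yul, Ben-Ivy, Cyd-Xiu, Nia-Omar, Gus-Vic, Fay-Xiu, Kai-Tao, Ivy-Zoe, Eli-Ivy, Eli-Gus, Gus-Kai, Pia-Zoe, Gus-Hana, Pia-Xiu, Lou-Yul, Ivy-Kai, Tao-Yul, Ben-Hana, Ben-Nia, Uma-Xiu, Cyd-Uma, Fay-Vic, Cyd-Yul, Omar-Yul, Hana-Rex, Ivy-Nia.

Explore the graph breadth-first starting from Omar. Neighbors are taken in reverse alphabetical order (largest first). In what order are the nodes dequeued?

Omar, Yul, Pia, Nia, Eli, Uma, Tao, Lou, Cyd, Zoe, Xiu, Rex, Kai, Ivy, Ben, Gus, Fay, Vic, Hana

Visit Omar; enqueue Yul, Pia, Nia, Eli → queue [Yul, Pia, Nia, Eli]
Visit Yul; enqueue Uma, Tao, Lou, Cyd → queue [Pia, Nia, Eli, Uma, Tao, Lou, Cyd]
Visit Pia; enqueue Zoe, Xiu, Rex → queue [Nia, Eli, Uma, Tao, Lou, Cyd, Zoe, Xiu, Rex]
Visit Nia; enqueue Kai, Ivy, Ben → queue [Eli, Uma, Tao, Lou, Cyd, Zoe, Xiu, Rex, Kai, Ivy, Ben]
Visit Eli; enqueue Gus → queue [Uma, Tao, Lou, Cyd, Zoe, Xiu, Rex, Kai, Ivy, Ben, Gus]
Visit Uma; enqueue Fay → queue [Tao, Lou, Cyd, Zoe, Xiu, Rex, Kai, Ivy, Ben, Gus, Fay]
Visit Tao; enqueue Vic → queue [Lou, Cyd, Zoe, Xiu, Rex, Kai, Ivy, Ben, Gus, Fay, Vic]
Visit Lou → queue [Cyd, Zoe, Xiu, Rex, Kai, Ivy, Ben, Gus, Fay, Vic]
Visit Cyd → queue [Zoe, Xiu, Rex, Kai, Ivy, Ben, Gus, Fay, Vic]
Visit Zoe → queue [Xiu, Rex, Kai, Ivy, Ben, Gus, Fay, Vic]
Visit Xiu → queue [Rex, Kai, Ivy, Ben, Gus, Fay, Vic]
Visit Rex; enqueue Hana → queue [Kai, Ivy, Ben, Gus, Fay, Vic, Hana]
Visit Kai → queue [Ivy, Ben, Gus, Fay, Vic, Hana]
Visit Ivy → queue [Ben, Gus, Fay, Vic, Hana]
Visit Ben → queue [Gus, Fay, Vic, Hana]
Visit Gus → queue [Fay, Vic, Hana]
Visit Fay → queue [Vic, Hana]
Visit Vic → queue [Hana]
Visit Hana → queue []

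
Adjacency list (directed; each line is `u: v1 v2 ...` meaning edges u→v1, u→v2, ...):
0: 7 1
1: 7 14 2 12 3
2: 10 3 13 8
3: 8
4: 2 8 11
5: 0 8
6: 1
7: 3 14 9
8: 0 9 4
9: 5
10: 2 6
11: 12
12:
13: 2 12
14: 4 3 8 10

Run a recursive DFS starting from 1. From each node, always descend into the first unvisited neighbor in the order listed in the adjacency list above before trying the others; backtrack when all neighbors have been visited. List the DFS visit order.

1 7 3 8 0 9 5 4 2 10 6 13 12 11 14

Visit 1
1 → 7
7 → 3
3 → 8
8 → 0
8 → 9
9 → 5
8 → 4
4 → 2
2 → 10
10 → 6
2 → 13
13 → 12
4 → 11
7 → 14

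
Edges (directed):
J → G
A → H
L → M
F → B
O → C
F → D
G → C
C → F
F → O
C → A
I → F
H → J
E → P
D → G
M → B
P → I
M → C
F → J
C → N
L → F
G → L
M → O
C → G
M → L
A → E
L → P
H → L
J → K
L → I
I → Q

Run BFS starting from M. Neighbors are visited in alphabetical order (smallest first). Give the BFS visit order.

M, B, C, L, O, A, F, G, N, I, P, E, H, D, J, Q, K

Visit M; enqueue B, C, L, O → queue [B, C, L, O]
Visit B → queue [C, L, O]
Visit C; enqueue A, F, G, N → queue [L, O, A, F, G, N]
Visit L; enqueue I, P → queue [O, A, F, G, N, I, P]
Visit O → queue [A, F, G, N, I, P]
Visit A; enqueue E, H → queue [F, G, N, I, P, E, H]
Visit F; enqueue D, J → queue [G, N, I, P, E, H, D, J]
Visit G → queue [N, I, P, E, H, D, J]
Visit N → queue [I, P, E, H, D, J]
Visit I; enqueue Q → queue [P, E, H, D, J, Q]
Visit P → queue [E, H, D, J, Q]
Visit E → queue [H, D, J, Q]
Visit H → queue [D, J, Q]
Visit D → queue [J, Q]
Visit J; enqueue K → queue [Q, K]
Visit Q → queue [K]
Visit K → queue []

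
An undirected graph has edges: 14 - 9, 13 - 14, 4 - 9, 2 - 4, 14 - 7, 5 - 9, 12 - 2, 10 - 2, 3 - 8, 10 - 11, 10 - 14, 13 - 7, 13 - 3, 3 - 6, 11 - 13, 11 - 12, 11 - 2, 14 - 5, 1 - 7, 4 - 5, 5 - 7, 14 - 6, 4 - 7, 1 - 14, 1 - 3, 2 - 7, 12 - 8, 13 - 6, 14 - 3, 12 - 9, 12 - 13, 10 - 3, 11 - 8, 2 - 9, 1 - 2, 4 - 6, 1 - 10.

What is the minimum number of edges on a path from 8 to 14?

2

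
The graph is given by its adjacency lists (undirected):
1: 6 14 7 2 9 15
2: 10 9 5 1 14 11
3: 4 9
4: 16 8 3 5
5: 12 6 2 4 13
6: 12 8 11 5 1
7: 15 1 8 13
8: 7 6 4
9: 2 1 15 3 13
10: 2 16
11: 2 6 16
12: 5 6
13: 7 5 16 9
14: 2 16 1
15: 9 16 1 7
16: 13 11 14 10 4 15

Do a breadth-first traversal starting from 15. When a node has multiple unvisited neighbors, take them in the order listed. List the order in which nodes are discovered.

Visit 15; enqueue 9, 16, 1, 7 → queue [9, 16, 1, 7]
Visit 9; enqueue 2, 3, 13 → queue [16, 1, 7, 2, 3, 13]
Visit 16; enqueue 11, 14, 10, 4 → queue [1, 7, 2, 3, 13, 11, 14, 10, 4]
Visit 1; enqueue 6 → queue [7, 2, 3, 13, 11, 14, 10, 4, 6]
Visit 7; enqueue 8 → queue [2, 3, 13, 11, 14, 10, 4, 6, 8]
Visit 2; enqueue 5 → queue [3, 13, 11, 14, 10, 4, 6, 8, 5]
Visit 3 → queue [13, 11, 14, 10, 4, 6, 8, 5]
Visit 13 → queue [11, 14, 10, 4, 6, 8, 5]
Visit 11 → queue [14, 10, 4, 6, 8, 5]
Visit 14 → queue [10, 4, 6, 8, 5]
Visit 10 → queue [4, 6, 8, 5]
Visit 4 → queue [6, 8, 5]
Visit 6; enqueue 12 → queue [8, 5, 12]
Visit 8 → queue [5, 12]
Visit 5 → queue [12]
Visit 12 → queue []

15 → 9 → 16 → 1 → 7 → 2 → 3 → 13 → 11 → 14 → 10 → 4 → 6 → 8 → 5 → 12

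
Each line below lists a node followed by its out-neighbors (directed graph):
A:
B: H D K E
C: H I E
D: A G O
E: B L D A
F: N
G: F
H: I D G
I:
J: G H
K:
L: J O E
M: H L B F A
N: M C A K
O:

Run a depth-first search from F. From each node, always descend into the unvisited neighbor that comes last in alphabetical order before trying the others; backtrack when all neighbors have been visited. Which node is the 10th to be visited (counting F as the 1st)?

D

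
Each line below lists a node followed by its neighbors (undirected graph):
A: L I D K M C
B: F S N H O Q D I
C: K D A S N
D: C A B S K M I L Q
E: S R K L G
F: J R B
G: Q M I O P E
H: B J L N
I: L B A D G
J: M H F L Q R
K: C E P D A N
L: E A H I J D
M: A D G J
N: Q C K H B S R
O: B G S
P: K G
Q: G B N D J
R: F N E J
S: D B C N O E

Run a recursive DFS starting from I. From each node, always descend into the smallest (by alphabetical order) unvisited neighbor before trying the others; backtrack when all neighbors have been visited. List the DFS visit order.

Visit I
I → A
A → C
C → D
D → B
B → F
F → J
J → H
H → L
L → E
E → G
G → M
G → O
O → S
S → N
N → K
K → P
N → Q
N → R

I → A → C → D → B → F → J → H → L → E → G → M → O → S → N → K → P → Q → R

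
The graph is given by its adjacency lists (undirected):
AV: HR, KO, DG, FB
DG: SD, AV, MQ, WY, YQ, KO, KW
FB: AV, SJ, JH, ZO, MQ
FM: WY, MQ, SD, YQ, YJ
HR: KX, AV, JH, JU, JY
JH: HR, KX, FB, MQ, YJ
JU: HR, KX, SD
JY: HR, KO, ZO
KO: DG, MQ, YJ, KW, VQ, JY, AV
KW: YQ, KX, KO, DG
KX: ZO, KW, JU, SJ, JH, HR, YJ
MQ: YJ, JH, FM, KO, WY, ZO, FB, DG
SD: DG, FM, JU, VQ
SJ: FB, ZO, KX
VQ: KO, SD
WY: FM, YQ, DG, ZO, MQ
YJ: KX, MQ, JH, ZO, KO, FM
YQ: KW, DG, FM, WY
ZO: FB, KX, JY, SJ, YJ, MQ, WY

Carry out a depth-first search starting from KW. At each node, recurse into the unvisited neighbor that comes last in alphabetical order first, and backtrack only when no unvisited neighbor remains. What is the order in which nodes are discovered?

KW YQ WY ZO YJ MQ KO VQ SD JU KX SJ FB JH HR JY AV DG FM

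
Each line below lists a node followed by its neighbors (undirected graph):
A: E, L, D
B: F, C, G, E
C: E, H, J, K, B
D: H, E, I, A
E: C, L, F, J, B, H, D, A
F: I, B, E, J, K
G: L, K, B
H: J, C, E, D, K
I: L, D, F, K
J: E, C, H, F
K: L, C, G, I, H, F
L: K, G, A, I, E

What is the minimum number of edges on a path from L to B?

Level 0: L
Level 1: A, E, G, I, K
Level 2: B, C, D, F, H, J
B first appears at level 2.

2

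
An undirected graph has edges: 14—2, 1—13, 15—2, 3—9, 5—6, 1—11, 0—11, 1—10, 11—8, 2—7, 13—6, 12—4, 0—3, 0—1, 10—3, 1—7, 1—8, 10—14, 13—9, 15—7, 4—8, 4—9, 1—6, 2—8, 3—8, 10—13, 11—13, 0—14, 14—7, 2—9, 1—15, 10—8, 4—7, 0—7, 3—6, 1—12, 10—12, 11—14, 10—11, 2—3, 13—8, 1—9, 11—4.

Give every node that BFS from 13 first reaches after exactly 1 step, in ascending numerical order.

Level 0: 13
Level 1: 1, 6, 8, 9, 10, 11
Level 2: 0, 2, 3, 4, 5, 7, 12, 14, 15

1, 6, 8, 9, 10, 11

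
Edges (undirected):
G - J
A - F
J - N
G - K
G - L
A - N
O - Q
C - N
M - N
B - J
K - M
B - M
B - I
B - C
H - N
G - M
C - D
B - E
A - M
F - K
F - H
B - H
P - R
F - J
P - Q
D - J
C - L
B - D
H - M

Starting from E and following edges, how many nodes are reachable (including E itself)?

BFS from E visits: E, B, C, D, H, I, J, M, L, N, F, G, A, K
Reachable nodes: 14 of 18 total.

14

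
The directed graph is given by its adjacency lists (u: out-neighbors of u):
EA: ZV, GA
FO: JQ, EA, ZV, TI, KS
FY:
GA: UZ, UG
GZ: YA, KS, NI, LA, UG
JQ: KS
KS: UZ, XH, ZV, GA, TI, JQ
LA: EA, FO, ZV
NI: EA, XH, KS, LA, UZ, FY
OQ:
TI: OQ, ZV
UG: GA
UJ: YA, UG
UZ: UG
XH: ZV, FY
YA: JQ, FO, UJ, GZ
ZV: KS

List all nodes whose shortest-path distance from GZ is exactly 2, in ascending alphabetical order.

EA, FO, FY, GA, JQ, TI, UJ, UZ, XH, ZV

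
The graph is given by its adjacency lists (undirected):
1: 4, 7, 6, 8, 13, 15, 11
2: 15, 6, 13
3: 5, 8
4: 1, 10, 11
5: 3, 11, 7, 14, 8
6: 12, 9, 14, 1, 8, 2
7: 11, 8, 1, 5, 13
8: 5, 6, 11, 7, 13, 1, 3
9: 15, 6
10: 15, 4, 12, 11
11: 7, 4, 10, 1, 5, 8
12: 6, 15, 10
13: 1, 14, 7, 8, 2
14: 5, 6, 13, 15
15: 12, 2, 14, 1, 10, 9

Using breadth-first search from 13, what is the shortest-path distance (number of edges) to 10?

Level 0: 13
Level 1: 1, 2, 7, 8, 14
Level 2: 3, 4, 5, 6, 11, 15
Level 3: 9, 10, 12
10 first appears at level 3.

3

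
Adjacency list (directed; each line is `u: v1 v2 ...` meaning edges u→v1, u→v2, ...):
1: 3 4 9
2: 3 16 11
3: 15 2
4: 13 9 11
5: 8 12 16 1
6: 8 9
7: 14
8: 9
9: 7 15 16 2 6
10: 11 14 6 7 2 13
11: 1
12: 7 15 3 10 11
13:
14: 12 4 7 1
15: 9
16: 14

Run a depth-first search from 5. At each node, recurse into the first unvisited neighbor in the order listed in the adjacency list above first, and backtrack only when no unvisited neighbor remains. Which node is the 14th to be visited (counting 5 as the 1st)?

13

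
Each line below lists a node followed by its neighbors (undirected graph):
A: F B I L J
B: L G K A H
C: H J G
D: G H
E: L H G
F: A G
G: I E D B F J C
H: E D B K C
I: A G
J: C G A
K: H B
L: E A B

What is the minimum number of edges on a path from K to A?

2

Level 0: K
Level 1: B, H
Level 2: A, C, D, E, G, L
Level 3: F, I, J
A first appears at level 2.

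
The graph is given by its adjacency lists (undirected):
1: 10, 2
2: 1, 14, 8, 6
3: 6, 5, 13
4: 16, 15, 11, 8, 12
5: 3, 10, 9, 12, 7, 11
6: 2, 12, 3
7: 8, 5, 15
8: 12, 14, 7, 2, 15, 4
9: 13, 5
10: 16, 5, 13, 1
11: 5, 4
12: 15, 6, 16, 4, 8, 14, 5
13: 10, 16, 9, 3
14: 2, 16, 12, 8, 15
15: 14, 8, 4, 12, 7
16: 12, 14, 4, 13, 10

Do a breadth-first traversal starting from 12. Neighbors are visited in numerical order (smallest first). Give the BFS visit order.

12 -> 4 -> 5 -> 6 -> 8 -> 14 -> 15 -> 16 -> 11 -> 3 -> 7 -> 9 -> 10 -> 2 -> 13 -> 1

Visit 12; enqueue 4, 5, 6, 8, 14, 15, 16 → queue [4, 5, 6, 8, 14, 15, 16]
Visit 4; enqueue 11 → queue [5, 6, 8, 14, 15, 16, 11]
Visit 5; enqueue 3, 7, 9, 10 → queue [6, 8, 14, 15, 16, 11, 3, 7, 9, 10]
Visit 6; enqueue 2 → queue [8, 14, 15, 16, 11, 3, 7, 9, 10, 2]
Visit 8 → queue [14, 15, 16, 11, 3, 7, 9, 10, 2]
Visit 14 → queue [15, 16, 11, 3, 7, 9, 10, 2]
Visit 15 → queue [16, 11, 3, 7, 9, 10, 2]
Visit 16; enqueue 13 → queue [11, 3, 7, 9, 10, 2, 13]
Visit 11 → queue [3, 7, 9, 10, 2, 13]
Visit 3 → queue [7, 9, 10, 2, 13]
Visit 7 → queue [9, 10, 2, 13]
Visit 9 → queue [10, 2, 13]
Visit 10; enqueue 1 → queue [2, 13, 1]
Visit 2 → queue [13, 1]
Visit 13 → queue [1]
Visit 1 → queue []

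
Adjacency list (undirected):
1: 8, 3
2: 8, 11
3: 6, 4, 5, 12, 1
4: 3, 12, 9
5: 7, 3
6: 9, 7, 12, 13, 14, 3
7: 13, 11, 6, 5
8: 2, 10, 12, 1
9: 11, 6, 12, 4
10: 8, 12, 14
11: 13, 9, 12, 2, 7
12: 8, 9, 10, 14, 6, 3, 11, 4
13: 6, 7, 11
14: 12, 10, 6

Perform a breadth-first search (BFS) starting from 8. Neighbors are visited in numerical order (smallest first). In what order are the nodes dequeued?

Visit 8; enqueue 1, 2, 10, 12 → queue [1, 2, 10, 12]
Visit 1; enqueue 3 → queue [2, 10, 12, 3]
Visit 2; enqueue 11 → queue [10, 12, 3, 11]
Visit 10; enqueue 14 → queue [12, 3, 11, 14]
Visit 12; enqueue 4, 6, 9 → queue [3, 11, 14, 4, 6, 9]
Visit 3; enqueue 5 → queue [11, 14, 4, 6, 9, 5]
Visit 11; enqueue 7, 13 → queue [14, 4, 6, 9, 5, 7, 13]
Visit 14 → queue [4, 6, 9, 5, 7, 13]
Visit 4 → queue [6, 9, 5, 7, 13]
Visit 6 → queue [9, 5, 7, 13]
Visit 9 → queue [5, 7, 13]
Visit 5 → queue [7, 13]
Visit 7 → queue [13]
Visit 13 → queue []

8 → 1 → 2 → 10 → 12 → 3 → 11 → 14 → 4 → 6 → 9 → 5 → 7 → 13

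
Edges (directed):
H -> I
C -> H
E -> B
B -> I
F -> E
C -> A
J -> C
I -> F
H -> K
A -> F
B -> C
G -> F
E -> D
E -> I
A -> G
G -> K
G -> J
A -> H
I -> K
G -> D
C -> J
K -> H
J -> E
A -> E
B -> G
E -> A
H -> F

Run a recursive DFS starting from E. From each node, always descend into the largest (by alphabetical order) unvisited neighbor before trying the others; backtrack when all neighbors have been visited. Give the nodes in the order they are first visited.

Visit E
E → I
I → K
K → H
H → F
E → D
E → B
B → G
G → J
J → C
C → A

E, I, K, H, F, D, B, G, J, C, A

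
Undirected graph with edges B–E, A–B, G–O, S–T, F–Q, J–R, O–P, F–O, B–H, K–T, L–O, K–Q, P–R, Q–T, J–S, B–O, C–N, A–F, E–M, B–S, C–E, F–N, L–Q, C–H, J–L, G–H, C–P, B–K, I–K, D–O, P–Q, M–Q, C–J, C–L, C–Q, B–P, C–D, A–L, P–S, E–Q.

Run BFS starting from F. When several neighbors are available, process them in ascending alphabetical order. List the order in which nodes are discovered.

F, A, N, O, Q, B, L, C, D, G, P, E, K, M, T, H, S, J, R, I

Visit F; enqueue A, N, O, Q → queue [A, N, O, Q]
Visit A; enqueue B, L → queue [N, O, Q, B, L]
Visit N; enqueue C → queue [O, Q, B, L, C]
Visit O; enqueue D, G, P → queue [Q, B, L, C, D, G, P]
Visit Q; enqueue E, K, M, T → queue [B, L, C, D, G, P, E, K, M, T]
Visit B; enqueue H, S → queue [L, C, D, G, P, E, K, M, T, H, S]
Visit L; enqueue J → queue [C, D, G, P, E, K, M, T, H, S, J]
Visit C → queue [D, G, P, E, K, M, T, H, S, J]
Visit D → queue [G, P, E, K, M, T, H, S, J]
Visit G → queue [P, E, K, M, T, H, S, J]
Visit P; enqueue R → queue [E, K, M, T, H, S, J, R]
Visit E → queue [K, M, T, H, S, J, R]
Visit K; enqueue I → queue [M, T, H, S, J, R, I]
Visit M → queue [T, H, S, J, R, I]
Visit T → queue [H, S, J, R, I]
Visit H → queue [S, J, R, I]
Visit S → queue [J, R, I]
Visit J → queue [R, I]
Visit R → queue [I]
Visit I → queue []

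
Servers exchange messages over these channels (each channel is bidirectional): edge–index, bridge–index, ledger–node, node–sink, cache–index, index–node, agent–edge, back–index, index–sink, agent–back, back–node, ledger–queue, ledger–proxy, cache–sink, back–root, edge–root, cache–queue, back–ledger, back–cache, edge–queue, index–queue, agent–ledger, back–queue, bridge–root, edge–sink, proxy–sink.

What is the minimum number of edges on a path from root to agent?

2

Level 0: root
Level 1: back, bridge, edge
Level 2: agent, cache, index, ledger, node, queue, sink
Level 3: proxy
agent first appears at level 2.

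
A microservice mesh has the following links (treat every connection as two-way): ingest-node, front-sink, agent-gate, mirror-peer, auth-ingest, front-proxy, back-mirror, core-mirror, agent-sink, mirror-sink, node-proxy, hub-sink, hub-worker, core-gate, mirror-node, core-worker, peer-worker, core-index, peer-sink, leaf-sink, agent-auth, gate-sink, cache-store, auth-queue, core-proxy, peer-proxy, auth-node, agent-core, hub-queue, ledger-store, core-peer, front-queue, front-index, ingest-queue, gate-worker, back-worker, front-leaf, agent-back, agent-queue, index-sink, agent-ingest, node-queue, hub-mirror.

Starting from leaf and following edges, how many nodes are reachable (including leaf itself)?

BFS from leaf visits: leaf, front, sink, index, proxy, queue, agent, gate, hub, mirror, peer, core, node, auth, ingest, back, worker
Reachable nodes: 17 of 20 total.

17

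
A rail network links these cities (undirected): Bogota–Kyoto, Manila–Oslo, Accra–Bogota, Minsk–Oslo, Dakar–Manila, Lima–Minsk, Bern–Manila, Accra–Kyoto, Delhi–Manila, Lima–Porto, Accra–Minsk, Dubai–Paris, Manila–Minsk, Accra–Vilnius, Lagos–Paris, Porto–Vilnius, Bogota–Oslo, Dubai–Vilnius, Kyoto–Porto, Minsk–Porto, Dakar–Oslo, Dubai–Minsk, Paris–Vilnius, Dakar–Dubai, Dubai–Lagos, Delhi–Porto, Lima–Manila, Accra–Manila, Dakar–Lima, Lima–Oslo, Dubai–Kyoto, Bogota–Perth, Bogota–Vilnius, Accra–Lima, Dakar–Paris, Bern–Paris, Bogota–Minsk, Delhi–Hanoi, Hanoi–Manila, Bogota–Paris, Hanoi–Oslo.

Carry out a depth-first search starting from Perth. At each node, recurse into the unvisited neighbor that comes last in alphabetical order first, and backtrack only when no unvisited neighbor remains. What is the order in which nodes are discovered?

Perth, Bogota, Vilnius, Porto, Minsk, Oslo, Manila, Lima, Dakar, Paris, Lagos, Dubai, Kyoto, Accra, Bern, Hanoi, Delhi

Visit Perth
Perth → Bogota
Bogota → Vilnius
Vilnius → Porto
Porto → Minsk
Minsk → Oslo
Oslo → Manila
Manila → Lima
Lima → Dakar
Dakar → Paris
Paris → Lagos
Lagos → Dubai
Dubai → Kyoto
Kyoto → Accra
Paris → Bern
Manila → Hanoi
Hanoi → Delhi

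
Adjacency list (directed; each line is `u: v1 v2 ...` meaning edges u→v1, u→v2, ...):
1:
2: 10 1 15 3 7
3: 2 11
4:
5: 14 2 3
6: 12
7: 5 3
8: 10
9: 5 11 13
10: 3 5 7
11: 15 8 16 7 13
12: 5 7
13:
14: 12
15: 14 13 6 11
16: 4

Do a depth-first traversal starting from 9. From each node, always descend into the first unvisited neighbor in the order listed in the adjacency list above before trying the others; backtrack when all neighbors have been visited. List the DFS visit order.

9, 5, 14, 12, 7, 3, 2, 10, 1, 15, 13, 6, 11, 8, 16, 4

Visit 9
9 → 5
5 → 14
14 → 12
12 → 7
7 → 3
3 → 2
2 → 10
2 → 1
2 → 15
15 → 13
15 → 6
15 → 11
11 → 8
11 → 16
16 → 4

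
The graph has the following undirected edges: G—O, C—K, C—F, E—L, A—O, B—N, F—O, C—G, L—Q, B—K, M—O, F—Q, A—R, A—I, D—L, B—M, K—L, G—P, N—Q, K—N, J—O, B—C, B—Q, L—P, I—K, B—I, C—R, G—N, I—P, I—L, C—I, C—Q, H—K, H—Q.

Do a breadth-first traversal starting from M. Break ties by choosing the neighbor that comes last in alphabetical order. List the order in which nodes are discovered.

M O B J G F A Q N K I C P R L H E D

Visit M; enqueue O, B → queue [O, B]
Visit O; enqueue J, G, F, A → queue [B, J, G, F, A]
Visit B; enqueue Q, N, K, I, C → queue [J, G, F, A, Q, N, K, I, C]
Visit J → queue [G, F, A, Q, N, K, I, C]
Visit G; enqueue P → queue [F, A, Q, N, K, I, C, P]
Visit F → queue [A, Q, N, K, I, C, P]
Visit A; enqueue R → queue [Q, N, K, I, C, P, R]
Visit Q; enqueue L, H → queue [N, K, I, C, P, R, L, H]
Visit N → queue [K, I, C, P, R, L, H]
Visit K → queue [I, C, P, R, L, H]
Visit I → queue [C, P, R, L, H]
Visit C → queue [P, R, L, H]
Visit P → queue [R, L, H]
Visit R → queue [L, H]
Visit L; enqueue E, D → queue [H, E, D]
Visit H → queue [E, D]
Visit E → queue [D]
Visit D → queue []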